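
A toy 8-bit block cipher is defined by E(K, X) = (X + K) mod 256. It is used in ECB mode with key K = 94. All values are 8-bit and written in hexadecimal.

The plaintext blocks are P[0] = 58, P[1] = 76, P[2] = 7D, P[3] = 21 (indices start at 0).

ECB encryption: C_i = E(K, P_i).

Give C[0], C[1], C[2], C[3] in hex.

C[0]: E(K, 58) = EC.
C[1]: E(K, 76) = 0A.
C[2]: E(K, 7D) = 11.
C[3]: E(K, 21) = B5.

C[0] = EC, C[1] = 0A, C[2] = 11, C[3] = B5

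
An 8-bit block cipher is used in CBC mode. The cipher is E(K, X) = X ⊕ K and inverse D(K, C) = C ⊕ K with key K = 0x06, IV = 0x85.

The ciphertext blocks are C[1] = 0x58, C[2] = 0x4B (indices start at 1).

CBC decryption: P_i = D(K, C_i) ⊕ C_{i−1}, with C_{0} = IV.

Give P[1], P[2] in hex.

P[1] = 0xDB, P[2] = 0x15

P[1]: D(K, 0x58) = 0x5E; 0x5E ⊕ 0x85 = 0xDB.
P[2]: D(K, 0x4B) = 0x4D; 0x4D ⊕ 0x58 = 0x15.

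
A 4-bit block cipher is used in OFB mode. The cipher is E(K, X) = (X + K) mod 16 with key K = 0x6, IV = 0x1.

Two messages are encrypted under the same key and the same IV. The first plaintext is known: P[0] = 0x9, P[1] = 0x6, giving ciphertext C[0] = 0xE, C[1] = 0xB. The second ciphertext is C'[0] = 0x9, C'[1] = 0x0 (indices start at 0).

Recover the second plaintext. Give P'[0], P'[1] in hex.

In OFB with a reused IV, both messages share the same keystream S_i, so C_i ⊕ C'_i = P_i ⊕ P'_i and thus P'_i = P_i ⊕ C_i ⊕ C'_i.
P'[0]: 0x9 ⊕ 0xE ⊕ 0x9 = 0xE.
P'[1]: 0x6 ⊕ 0xB ⊕ 0x0 = 0xD.

P'[0] = 0xE, P'[1] = 0xD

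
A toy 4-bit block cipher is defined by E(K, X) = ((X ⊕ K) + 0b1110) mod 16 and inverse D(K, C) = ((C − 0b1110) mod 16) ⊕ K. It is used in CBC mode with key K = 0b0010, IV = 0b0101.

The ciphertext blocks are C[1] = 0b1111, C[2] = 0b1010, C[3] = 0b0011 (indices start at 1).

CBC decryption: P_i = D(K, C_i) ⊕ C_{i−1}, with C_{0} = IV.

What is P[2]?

P[2] = 0b0001

P[2]: D(K, 0b1010) = 0b1110; 0b1110 ⊕ 0b1111 = 0b0001.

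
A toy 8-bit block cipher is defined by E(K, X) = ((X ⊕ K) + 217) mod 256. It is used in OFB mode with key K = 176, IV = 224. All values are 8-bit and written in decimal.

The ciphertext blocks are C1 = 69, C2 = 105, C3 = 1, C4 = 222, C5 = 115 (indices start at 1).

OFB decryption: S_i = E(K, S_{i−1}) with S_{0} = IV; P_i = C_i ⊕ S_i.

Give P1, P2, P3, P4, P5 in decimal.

P1: S = E(K, 224) = 41; 69 ⊕ 41 = 108.
P2: S = E(K, 41) = 114; 105 ⊕ 114 = 27.
P3: S = E(K, 114) = 155; 1 ⊕ 155 = 154.
P4: S = E(K, 155) = 4; 222 ⊕ 4 = 218.
P5: S = E(K, 4) = 141; 115 ⊕ 141 = 254.

P1 = 108, P2 = 27, P3 = 154, P4 = 218, P5 = 254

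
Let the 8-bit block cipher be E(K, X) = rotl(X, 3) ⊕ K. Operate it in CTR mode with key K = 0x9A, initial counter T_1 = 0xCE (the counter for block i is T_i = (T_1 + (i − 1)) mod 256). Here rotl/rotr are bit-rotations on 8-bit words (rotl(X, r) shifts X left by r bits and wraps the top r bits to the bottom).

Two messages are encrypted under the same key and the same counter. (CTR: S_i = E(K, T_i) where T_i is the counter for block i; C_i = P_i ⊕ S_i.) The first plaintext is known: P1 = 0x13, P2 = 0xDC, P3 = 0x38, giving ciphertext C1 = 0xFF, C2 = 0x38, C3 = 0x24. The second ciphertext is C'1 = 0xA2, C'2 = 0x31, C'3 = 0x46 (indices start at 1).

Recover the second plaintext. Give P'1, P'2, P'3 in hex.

In CTR with a reused counter, both messages share the same keystream S_i, so C_i ⊕ C'_i = P_i ⊕ P'_i and thus P'_i = P_i ⊕ C_i ⊕ C'_i.
P'1: 0x13 ⊕ 0xFF ⊕ 0xA2 = 0x4E.
P'2: 0xDC ⊕ 0x38 ⊕ 0x31 = 0xD5.
P'3: 0x38 ⊕ 0x24 ⊕ 0x46 = 0x5A.

P'1 = 0x4E, P'2 = 0xD5, P'3 = 0x5A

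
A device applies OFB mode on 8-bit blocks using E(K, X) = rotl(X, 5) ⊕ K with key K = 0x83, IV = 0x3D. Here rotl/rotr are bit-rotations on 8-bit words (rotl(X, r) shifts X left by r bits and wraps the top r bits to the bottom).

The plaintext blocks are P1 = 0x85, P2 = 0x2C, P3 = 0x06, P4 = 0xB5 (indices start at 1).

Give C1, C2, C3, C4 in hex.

OFB encryption: S_i = E(K, S_{i−1}) with S_{0} = IV; C_i = P_i ⊕ S_i.
C1: S = E(K, 0x3D) = 0x24; 0x85 ⊕ 0x24 = 0xA1.
C2: S = E(K, 0x24) = 0x07; 0x2C ⊕ 0x07 = 0x2B.
C3: S = E(K, 0x07) = 0x63; 0x06 ⊕ 0x63 = 0x65.
C4: S = E(K, 0x63) = 0xEF; 0xB5 ⊕ 0xEF = 0x5A.

C1 = 0xA1, C2 = 0x2B, C3 = 0x65, C4 = 0x5A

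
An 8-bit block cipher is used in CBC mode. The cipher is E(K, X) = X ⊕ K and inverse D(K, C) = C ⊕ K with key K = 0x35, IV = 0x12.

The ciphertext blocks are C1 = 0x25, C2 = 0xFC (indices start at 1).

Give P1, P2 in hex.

CBC decryption: P_i = D(K, C_i) ⊕ C_{i−1}, with C_{0} = IV.
P1: D(K, 0x25) = 0x10; 0x10 ⊕ 0x12 = 0x02.
P2: D(K, 0xFC) = 0xC9; 0xC9 ⊕ 0x25 = 0xEC.

P1 = 0x02, P2 = 0xEC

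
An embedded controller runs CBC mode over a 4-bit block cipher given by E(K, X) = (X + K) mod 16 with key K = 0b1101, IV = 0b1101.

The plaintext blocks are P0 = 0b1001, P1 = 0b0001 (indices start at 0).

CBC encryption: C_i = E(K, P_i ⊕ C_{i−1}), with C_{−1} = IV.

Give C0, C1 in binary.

C0 = 0b0001, C1 = 0b1101

C0: P0 ⊕ 0b1101 = 0b0100; E(K, 0b0100) = 0b0001.
C1: P1 ⊕ 0b0001 = 0b0000; E(K, 0b0000) = 0b1101.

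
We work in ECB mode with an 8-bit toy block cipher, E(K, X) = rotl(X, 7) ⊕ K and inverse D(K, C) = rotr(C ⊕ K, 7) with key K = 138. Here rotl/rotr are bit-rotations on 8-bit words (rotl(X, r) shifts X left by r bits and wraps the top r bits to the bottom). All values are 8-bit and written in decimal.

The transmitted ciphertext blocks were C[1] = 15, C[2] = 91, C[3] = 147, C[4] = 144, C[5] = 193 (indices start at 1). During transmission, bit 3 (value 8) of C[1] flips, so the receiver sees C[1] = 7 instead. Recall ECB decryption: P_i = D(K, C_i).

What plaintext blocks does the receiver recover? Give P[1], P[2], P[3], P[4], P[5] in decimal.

Only C[1] changed, to 7. In ECB, a change in C_i affects only P_i. Decrypting the received ciphertext:
P[1]: D(K, 7) = 27.
P[2]: D(K, 91) = 163.
P[3]: D(K, 147) = 50.
P[4]: D(K, 144) = 52.
P[5]: D(K, 193) = 150.
Blocks that differ from the original plaintext: P[1].

P[1] = 27, P[2] = 163, P[3] = 50, P[4] = 52, P[5] = 150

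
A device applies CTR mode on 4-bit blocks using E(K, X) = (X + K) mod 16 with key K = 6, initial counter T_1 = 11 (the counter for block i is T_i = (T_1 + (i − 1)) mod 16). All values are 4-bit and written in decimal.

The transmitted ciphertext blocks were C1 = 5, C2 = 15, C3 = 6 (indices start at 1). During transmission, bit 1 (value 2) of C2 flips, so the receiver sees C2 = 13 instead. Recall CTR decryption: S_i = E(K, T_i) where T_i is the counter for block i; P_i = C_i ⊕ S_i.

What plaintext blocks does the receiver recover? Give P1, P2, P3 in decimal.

Only C2 changed, to 13. In CTR, a change in C_i flips the same bit in P_i only; the keystream is unaffected. Decrypting the received ciphertext:
P1: T = 11, S = E(K, T) = 1; 5 ⊕ 1 = 4.
P2: T = 12, S = E(K, T) = 2; 13 ⊕ 2 = 15.
P3: T = 13, S = E(K, T) = 3; 6 ⊕ 3 = 5.
Blocks that differ from the original plaintext: P2.

P1 = 4, P2 = 15, P3 = 5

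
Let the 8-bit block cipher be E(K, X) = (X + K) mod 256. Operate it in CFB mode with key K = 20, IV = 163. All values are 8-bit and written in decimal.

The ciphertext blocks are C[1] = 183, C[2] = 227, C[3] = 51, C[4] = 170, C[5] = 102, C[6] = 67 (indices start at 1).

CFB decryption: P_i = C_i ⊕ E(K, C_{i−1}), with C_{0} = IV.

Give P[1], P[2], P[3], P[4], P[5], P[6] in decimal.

P[1]: E(K, 163) = 183; 183 ⊕ 183 = 0.
P[2]: E(K, 183) = 203; 227 ⊕ 203 = 40.
P[3]: E(K, 227) = 247; 51 ⊕ 247 = 196.
P[4]: E(K, 51) = 71; 170 ⊕ 71 = 237.
P[5]: E(K, 170) = 190; 102 ⊕ 190 = 216.
P[6]: E(K, 102) = 122; 67 ⊕ 122 = 57.

P[1] = 0, P[2] = 40, P[3] = 196, P[4] = 237, P[5] = 216, P[6] = 57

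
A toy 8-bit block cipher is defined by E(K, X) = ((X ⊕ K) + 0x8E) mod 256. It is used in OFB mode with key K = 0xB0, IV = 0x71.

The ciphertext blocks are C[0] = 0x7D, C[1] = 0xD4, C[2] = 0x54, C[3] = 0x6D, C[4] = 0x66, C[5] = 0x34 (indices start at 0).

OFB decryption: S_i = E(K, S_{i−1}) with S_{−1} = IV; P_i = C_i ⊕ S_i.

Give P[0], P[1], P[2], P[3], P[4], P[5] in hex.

P[0]: S = E(K, 0x71) = 0x4F; 0x7D ⊕ 0x4F = 0x32.
P[1]: S = E(K, 0x4F) = 0x8D; 0xD4 ⊕ 0x8D = 0x59.
P[2]: S = E(K, 0x8D) = 0xCB; 0x54 ⊕ 0xCB = 0x9F.
P[3]: S = E(K, 0xCB) = 0x09; 0x6D ⊕ 0x09 = 0x64.
P[4]: S = E(K, 0x09) = 0x47; 0x66 ⊕ 0x47 = 0x21.
P[5]: S = E(K, 0x47) = 0x85; 0x34 ⊕ 0x85 = 0xB1.

P[0] = 0x32, P[1] = 0x59, P[2] = 0x9F, P[3] = 0x64, P[4] = 0x21, P[5] = 0xB1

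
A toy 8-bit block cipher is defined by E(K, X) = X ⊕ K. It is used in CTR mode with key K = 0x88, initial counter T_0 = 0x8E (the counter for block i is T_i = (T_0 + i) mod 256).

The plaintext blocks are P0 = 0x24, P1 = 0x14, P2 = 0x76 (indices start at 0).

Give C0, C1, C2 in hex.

CTR encryption: S_i = E(K, T_i) where T_i is the counter for block i; C_i = P_i ⊕ S_i.
C0: T = 0x8E, S = E(K, T) = 0x06; 0x24 ⊕ 0x06 = 0x22.
C1: T = 0x8F, S = E(K, T) = 0x07; 0x14 ⊕ 0x07 = 0x13.
C2: T = 0x90, S = E(K, T) = 0x18; 0x76 ⊕ 0x18 = 0x6E.

C0 = 0x22, C1 = 0x13, C2 = 0x6E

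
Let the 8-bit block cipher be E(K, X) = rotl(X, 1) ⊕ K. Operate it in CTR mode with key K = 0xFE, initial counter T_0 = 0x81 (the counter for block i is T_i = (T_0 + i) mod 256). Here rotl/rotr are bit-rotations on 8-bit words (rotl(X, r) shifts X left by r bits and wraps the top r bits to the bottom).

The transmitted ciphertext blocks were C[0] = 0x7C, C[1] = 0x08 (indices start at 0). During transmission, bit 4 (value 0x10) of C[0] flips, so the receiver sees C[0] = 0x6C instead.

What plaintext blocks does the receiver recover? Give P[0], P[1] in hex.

P[0] = 0x91, P[1] = 0xF3

CTR decryption: S_i = E(K, T_i) where T_i is the counter for block i; P_i = C_i ⊕ S_i.
Only C[0] changed, to 0x6C. In CTR, a change in C_i flips the same bit in P_i only; the keystream is unaffected. Decrypting the received ciphertext:
P[0]: T = 0x81, S = E(K, T) = 0xFD; 0x6C ⊕ 0xFD = 0x91.
P[1]: T = 0x82, S = E(K, T) = 0xFB; 0x08 ⊕ 0xFB = 0xF3.
Blocks that differ from the original plaintext: P[0].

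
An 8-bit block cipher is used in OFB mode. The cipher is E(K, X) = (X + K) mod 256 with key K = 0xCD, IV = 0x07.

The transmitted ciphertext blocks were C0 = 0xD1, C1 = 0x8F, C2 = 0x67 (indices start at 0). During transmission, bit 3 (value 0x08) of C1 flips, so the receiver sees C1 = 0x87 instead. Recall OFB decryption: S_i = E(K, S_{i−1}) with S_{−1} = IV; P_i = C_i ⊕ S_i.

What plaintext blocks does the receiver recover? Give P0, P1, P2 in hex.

Only C1 changed, to 0x87. In OFB, a change in C_i flips the same bit in P_i only; the keystream is unaffected. Decrypting the received ciphertext:
P0: S = E(K, 0x07) = 0xD4; 0xD1 ⊕ 0xD4 = 0x05.
P1: S = E(K, 0xD4) = 0xA1; 0x87 ⊕ 0xA1 = 0x26.
P2: S = E(K, 0xA1) = 0x6E; 0x67 ⊕ 0x6E = 0x09.
Blocks that differ from the original plaintext: P1.

P0 = 0x05, P1 = 0x26, P2 = 0x09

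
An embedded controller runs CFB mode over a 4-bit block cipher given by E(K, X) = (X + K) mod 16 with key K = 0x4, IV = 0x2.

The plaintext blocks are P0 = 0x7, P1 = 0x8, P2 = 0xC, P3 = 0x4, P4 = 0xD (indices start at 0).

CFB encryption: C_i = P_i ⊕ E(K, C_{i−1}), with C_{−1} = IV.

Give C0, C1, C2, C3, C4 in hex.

C0 = 0x1, C1 = 0xD, C2 = 0xD, C3 = 0x5, C4 = 0x4

C0: E(K, 0x2) = 0x6; 0x7 ⊕ 0x6 = 0x1.
C1: E(K, 0x1) = 0x5; 0x8 ⊕ 0x5 = 0xD.
C2: E(K, 0xD) = 0x1; 0xC ⊕ 0x1 = 0xD.
C3: E(K, 0xD) = 0x1; 0x4 ⊕ 0x1 = 0x5.
C4: E(K, 0x5) = 0x9; 0xD ⊕ 0x9 = 0x4.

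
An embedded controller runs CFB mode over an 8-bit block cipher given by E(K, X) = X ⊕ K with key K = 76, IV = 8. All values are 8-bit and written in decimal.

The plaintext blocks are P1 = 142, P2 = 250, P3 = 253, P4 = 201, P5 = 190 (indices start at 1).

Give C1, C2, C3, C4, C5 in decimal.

C1 = 202, C2 = 124, C3 = 205, C4 = 72, C5 = 186

CFB encryption: C_i = P_i ⊕ E(K, C_{i−1}), with C_{0} = IV.
C1: E(K, 8) = 68; 142 ⊕ 68 = 202.
C2: E(K, 202) = 134; 250 ⊕ 134 = 124.
C3: E(K, 124) = 48; 253 ⊕ 48 = 205.
C4: E(K, 205) = 129; 201 ⊕ 129 = 72.
C5: E(K, 72) = 4; 190 ⊕ 4 = 186.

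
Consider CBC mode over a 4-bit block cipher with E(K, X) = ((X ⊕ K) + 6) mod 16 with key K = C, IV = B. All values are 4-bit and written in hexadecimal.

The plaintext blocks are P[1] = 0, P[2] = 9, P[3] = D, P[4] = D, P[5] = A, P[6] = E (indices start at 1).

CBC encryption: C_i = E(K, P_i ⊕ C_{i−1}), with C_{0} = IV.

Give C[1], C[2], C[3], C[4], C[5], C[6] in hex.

C[1] = D, C[2] = E, C[3] = 5, C[4] = A, C[5] = 2, C[6] = 6

C[1]: P[1] ⊕ B = B; E(K, B) = D.
C[2]: P[2] ⊕ D = 4; E(K, 4) = E.
C[3]: P[3] ⊕ E = 3; E(K, 3) = 5.
C[4]: P[4] ⊕ 5 = 8; E(K, 8) = A.
C[5]: P[5] ⊕ A = 0; E(K, 0) = 2.
C[6]: P[6] ⊕ 2 = C; E(K, C) = 6.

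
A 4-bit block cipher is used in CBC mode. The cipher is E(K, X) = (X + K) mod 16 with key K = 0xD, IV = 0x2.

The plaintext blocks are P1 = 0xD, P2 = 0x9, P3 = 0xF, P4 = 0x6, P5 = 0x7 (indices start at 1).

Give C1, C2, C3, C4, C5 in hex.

C1 = 0xC, C2 = 0x2, C3 = 0xA, C4 = 0x9, C5 = 0xB

CBC encryption: C_i = E(K, P_i ⊕ C_{i−1}), with C_{0} = IV.
C1: P1 ⊕ 0x2 = 0xF; E(K, 0xF) = 0xC.
C2: P2 ⊕ 0xC = 0x5; E(K, 0x5) = 0x2.
C3: P3 ⊕ 0x2 = 0xD; E(K, 0xD) = 0xA.
C4: P4 ⊕ 0xA = 0xC; E(K, 0xC) = 0x9.
C5: P5 ⊕ 0x9 = 0xE; E(K, 0xE) = 0xB.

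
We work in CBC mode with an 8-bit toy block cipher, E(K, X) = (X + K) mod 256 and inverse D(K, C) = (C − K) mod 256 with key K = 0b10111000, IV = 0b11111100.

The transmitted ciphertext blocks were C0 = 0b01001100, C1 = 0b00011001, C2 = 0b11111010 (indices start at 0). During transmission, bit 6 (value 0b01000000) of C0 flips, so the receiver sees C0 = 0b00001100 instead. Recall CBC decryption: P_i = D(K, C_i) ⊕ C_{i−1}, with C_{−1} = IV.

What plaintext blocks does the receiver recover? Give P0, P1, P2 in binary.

Only C0 changed, to 0b00001100. In CBC, a change in C_i garbles P_i and flips the same bit in P_{i+1}. Decrypting the received ciphertext:
P0: D(K, 0b00001100) = 0b01010100; 0b01010100 ⊕ 0b11111100 = 0b10101000.
P1: D(K, 0b00011001) = 0b01100001; 0b01100001 ⊕ 0b00001100 = 0b01101101.
P2: D(K, 0b11111010) = 0b01000010; 0b01000010 ⊕ 0b00011001 = 0b01011011.
Blocks that differ from the original plaintext: P0, P1.

P0 = 0b10101000, P1 = 0b01101101, P2 = 0b01011011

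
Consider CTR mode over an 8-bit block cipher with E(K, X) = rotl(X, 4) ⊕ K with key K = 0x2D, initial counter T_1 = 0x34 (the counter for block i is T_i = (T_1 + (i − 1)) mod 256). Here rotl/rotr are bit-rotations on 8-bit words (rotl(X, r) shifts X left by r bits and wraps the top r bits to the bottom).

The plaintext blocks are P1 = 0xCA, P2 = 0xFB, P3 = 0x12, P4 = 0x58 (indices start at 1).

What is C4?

CTR encryption: S_i = E(K, T_i) where T_i is the counter for block i; C_i = P_i ⊕ S_i.
C1: T = 0x34, S = E(K, T) = 0x6E; 0xCA ⊕ 0x6E = 0xA4.
C2: T = 0x35, S = E(K, T) = 0x7E; 0xFB ⊕ 0x7E = 0x85.
C3: T = 0x36, S = E(K, T) = 0x4E; 0x12 ⊕ 0x4E = 0x5C.
C4: T = 0x37, S = E(K, T) = 0x5E; 0x58 ⊕ 0x5E = 0x06.

C4 = 0x06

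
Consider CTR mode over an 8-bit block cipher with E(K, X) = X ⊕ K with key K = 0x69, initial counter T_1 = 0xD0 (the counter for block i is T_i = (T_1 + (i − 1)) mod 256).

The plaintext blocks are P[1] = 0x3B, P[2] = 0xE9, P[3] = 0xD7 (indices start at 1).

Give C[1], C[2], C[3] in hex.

C[1] = 0x82, C[2] = 0x51, C[3] = 0x6C

CTR encryption: S_i = E(K, T_i) where T_i is the counter for block i; C_i = P_i ⊕ S_i.
C[1]: T = 0xD0, S = E(K, T) = 0xB9; 0x3B ⊕ 0xB9 = 0x82.
C[2]: T = 0xD1, S = E(K, T) = 0xB8; 0xE9 ⊕ 0xB8 = 0x51.
C[3]: T = 0xD2, S = E(K, T) = 0xBB; 0xD7 ⊕ 0xBB = 0x6C.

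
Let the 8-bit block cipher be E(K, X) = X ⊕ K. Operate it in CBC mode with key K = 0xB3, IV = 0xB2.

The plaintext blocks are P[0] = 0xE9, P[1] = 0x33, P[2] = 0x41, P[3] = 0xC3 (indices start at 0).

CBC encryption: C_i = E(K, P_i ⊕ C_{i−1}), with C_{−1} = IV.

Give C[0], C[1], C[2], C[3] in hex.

C[0]: P[0] ⊕ 0xB2 = 0x5B; E(K, 0x5B) = 0xE8.
C[1]: P[1] ⊕ 0xE8 = 0xDB; E(K, 0xDB) = 0x68.
C[2]: P[2] ⊕ 0x68 = 0x29; E(K, 0x29) = 0x9A.
C[3]: P[3] ⊕ 0x9A = 0x59; E(K, 0x59) = 0xEA.

C[0] = 0xE8, C[1] = 0x68, C[2] = 0x9A, C[3] = 0xEA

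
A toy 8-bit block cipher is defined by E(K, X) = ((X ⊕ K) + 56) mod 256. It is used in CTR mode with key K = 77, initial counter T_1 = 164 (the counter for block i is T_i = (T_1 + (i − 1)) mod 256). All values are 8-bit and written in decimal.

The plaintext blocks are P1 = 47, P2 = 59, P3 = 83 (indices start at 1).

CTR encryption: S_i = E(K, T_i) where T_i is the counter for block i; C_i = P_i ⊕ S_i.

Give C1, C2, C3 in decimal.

C1 = 14, C2 = 27, C3 = 112

C1: T = 164, S = E(K, T) = 33; 47 ⊕ 33 = 14.
C2: T = 165, S = E(K, T) = 32; 59 ⊕ 32 = 27.
C3: T = 166, S = E(K, T) = 35; 83 ⊕ 35 = 112.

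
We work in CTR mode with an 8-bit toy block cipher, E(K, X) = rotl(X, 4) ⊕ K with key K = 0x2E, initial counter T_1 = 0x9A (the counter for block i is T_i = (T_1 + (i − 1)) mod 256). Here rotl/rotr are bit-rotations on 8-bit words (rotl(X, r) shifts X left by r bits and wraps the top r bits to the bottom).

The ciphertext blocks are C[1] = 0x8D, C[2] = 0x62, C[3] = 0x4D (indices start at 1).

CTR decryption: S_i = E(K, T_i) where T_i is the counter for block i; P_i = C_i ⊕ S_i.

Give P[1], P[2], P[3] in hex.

P[1]: T = 0x9A, S = E(K, T) = 0x87; 0x8D ⊕ 0x87 = 0x0A.
P[2]: T = 0x9B, S = E(K, T) = 0x97; 0x62 ⊕ 0x97 = 0xF5.
P[3]: T = 0x9C, S = E(K, T) = 0xE7; 0x4D ⊕ 0xE7 = 0xAA.

P[1] = 0x0A, P[2] = 0xF5, P[3] = 0xAA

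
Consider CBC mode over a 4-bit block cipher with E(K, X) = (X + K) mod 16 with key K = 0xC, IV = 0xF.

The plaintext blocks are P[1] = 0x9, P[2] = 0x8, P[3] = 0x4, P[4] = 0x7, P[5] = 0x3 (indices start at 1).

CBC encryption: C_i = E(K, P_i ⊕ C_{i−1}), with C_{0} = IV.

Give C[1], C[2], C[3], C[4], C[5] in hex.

C[1] = 0x2, C[2] = 0x6, C[3] = 0xE, C[4] = 0x5, C[5] = 0x2

C[1]: P[1] ⊕ 0xF = 0x6; E(K, 0x6) = 0x2.
C[2]: P[2] ⊕ 0x2 = 0xA; E(K, 0xA) = 0x6.
C[3]: P[3] ⊕ 0x6 = 0x2; E(K, 0x2) = 0xE.
C[4]: P[4] ⊕ 0xE = 0x9; E(K, 0x9) = 0x5.
C[5]: P[5] ⊕ 0x5 = 0x6; E(K, 0x6) = 0x2.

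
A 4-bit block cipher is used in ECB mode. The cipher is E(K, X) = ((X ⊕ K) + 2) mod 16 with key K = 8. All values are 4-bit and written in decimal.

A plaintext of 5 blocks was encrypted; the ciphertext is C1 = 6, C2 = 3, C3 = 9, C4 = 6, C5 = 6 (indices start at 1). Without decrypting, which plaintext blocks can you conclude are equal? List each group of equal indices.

ECB encrypts each block independently with the same key, so equal ciphertext blocks imply equal plaintext blocks.
C1 = C4 = C5 = 6, so P1 = P4 = P5.

P1 = P4 = P5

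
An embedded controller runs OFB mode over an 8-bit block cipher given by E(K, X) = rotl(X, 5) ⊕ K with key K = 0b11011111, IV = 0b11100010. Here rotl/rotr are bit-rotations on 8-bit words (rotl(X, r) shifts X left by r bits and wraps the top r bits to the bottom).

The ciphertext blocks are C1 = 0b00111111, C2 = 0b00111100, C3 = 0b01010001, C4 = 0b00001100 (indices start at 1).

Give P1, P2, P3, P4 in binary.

OFB decryption: S_i = E(K, S_{i−1}) with S_{0} = IV; P_i = C_i ⊕ S_i.
P1: S = E(K, 0b11100010) = 0b10000011; 0b00111111 ⊕ 0b10000011 = 0b10111100.
P2: S = E(K, 0b10000011) = 0b10101111; 0b00111100 ⊕ 0b10101111 = 0b10010011.
P3: S = E(K, 0b10101111) = 0b00101010; 0b01010001 ⊕ 0b00101010 = 0b01111011.
P4: S = E(K, 0b00101010) = 0b10011010; 0b00001100 ⊕ 0b10011010 = 0b10010110.

P1 = 0b10111100, P2 = 0b10010011, P3 = 0b01111011, P4 = 0b10010110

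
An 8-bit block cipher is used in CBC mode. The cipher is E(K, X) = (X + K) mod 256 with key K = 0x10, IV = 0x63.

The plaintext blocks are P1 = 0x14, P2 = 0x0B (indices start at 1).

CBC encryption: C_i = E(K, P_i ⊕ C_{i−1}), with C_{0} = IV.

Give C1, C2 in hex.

C1: P1 ⊕ 0x63 = 0x77; E(K, 0x77) = 0x87.
C2: P2 ⊕ 0x87 = 0x8C; E(K, 0x8C) = 0x9C.

C1 = 0x87, C2 = 0x9C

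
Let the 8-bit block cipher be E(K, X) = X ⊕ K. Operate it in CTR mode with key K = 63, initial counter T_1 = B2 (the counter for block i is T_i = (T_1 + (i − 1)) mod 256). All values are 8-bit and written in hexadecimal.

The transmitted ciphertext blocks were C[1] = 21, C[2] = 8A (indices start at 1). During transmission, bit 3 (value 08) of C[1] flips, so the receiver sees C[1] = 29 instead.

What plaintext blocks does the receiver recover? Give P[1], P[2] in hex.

P[1] = F8, P[2] = 5A

CTR decryption: S_i = E(K, T_i) where T_i is the counter for block i; P_i = C_i ⊕ S_i.
Only C[1] changed, to 29. In CTR, a change in C_i flips the same bit in P_i only; the keystream is unaffected. Decrypting the received ciphertext:
P[1]: T = B2, S = E(K, T) = D1; 29 ⊕ D1 = F8.
P[2]: T = B3, S = E(K, T) = D0; 8A ⊕ D0 = 5A.
Blocks that differ from the original plaintext: P[1].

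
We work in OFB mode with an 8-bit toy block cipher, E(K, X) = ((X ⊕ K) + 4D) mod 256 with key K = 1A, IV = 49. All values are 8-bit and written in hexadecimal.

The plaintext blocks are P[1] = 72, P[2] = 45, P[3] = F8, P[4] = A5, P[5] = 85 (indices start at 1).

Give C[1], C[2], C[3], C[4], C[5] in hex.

OFB encryption: S_i = E(K, S_{i−1}) with S_{0} = IV; C_i = P_i ⊕ S_i.
C[1]: S = E(K, 49) = A0; 72 ⊕ A0 = D2.
C[2]: S = E(K, A0) = 07; 45 ⊕ 07 = 42.
C[3]: S = E(K, 07) = 6A; F8 ⊕ 6A = 92.
C[4]: S = E(K, 6A) = BD; A5 ⊕ BD = 18.
C[5]: S = E(K, BD) = F4; 85 ⊕ F4 = 71.

C[1] = D2, C[2] = 42, C[3] = 92, C[4] = 18, C[5] = 71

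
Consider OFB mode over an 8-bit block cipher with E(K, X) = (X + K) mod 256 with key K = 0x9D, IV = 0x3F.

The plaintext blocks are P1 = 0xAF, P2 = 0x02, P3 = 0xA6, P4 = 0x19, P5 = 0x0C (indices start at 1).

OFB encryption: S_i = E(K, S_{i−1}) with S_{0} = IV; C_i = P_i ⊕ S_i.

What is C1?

C1: S = E(K, 0x3F) = 0xDC; 0xAF ⊕ 0xDC = 0x73.

C1 = 0x73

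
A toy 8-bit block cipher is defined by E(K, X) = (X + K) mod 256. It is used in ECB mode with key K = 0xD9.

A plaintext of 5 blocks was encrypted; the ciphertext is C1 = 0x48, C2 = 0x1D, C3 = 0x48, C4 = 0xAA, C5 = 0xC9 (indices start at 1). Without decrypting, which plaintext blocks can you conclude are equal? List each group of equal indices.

ECB encrypts each block independently with the same key, so equal ciphertext blocks imply equal plaintext blocks.
C1 = C3 = 0x48, so P1 = P3.

P1 = P3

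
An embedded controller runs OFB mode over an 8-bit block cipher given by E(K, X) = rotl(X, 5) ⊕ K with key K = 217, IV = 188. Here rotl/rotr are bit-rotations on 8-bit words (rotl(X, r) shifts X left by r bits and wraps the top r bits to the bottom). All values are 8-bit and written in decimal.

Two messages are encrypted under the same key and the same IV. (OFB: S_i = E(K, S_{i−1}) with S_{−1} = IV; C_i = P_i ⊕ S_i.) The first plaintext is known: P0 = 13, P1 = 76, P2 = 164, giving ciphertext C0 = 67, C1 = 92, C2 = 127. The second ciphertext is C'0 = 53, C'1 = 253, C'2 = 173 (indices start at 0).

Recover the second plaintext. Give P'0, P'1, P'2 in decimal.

P'0 = 123, P'1 = 237, P'2 = 118

In OFB with a reused IV, both messages share the same keystream S_i, so C_i ⊕ C'_i = P_i ⊕ P'_i and thus P'_i = P_i ⊕ C_i ⊕ C'_i.
P'0: 13 ⊕ 67 ⊕ 53 = 123.
P'1: 76 ⊕ 92 ⊕ 253 = 237.
P'2: 164 ⊕ 127 ⊕ 173 = 118.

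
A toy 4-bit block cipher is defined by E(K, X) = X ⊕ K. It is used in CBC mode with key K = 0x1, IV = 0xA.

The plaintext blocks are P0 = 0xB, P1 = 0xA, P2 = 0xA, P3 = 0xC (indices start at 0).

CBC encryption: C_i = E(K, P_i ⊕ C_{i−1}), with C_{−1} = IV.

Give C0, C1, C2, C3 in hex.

C0 = 0x0, C1 = 0xB, C2 = 0x0, C3 = 0xD

C0: P0 ⊕ 0xA = 0x1; E(K, 0x1) = 0x0.
C1: P1 ⊕ 0x0 = 0xA; E(K, 0xA) = 0xB.
C2: P2 ⊕ 0xB = 0x1; E(K, 0x1) = 0x0.
C3: P3 ⊕ 0x0 = 0xC; E(K, 0xC) = 0xD.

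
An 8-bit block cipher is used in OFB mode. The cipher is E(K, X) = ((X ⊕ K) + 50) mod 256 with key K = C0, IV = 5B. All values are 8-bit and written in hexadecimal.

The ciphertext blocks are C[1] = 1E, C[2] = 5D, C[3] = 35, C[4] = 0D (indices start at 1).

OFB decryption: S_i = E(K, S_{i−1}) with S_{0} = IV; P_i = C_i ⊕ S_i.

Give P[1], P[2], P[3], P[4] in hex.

P[1] = F5, P[2] = 26, P[3] = 3E, P[4] = 16

P[1]: S = E(K, 5B) = EB; 1E ⊕ EB = F5.
P[2]: S = E(K, EB) = 7B; 5D ⊕ 7B = 26.
P[3]: S = E(K, 7B) = 0B; 35 ⊕ 0B = 3E.
P[4]: S = E(K, 0B) = 1B; 0D ⊕ 1B = 16.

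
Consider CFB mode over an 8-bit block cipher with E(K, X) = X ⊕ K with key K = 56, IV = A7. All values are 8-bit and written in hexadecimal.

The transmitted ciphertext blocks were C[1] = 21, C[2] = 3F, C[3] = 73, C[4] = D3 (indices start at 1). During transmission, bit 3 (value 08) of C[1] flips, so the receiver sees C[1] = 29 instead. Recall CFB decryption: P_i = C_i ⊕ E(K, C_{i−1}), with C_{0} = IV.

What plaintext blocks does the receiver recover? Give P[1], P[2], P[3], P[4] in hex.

P[1] = D8, P[2] = 40, P[3] = 1A, P[4] = F6

Only C[1] changed, to 29. In CFB, a change in C_i flips the same bit in P_i and garbles P_{i+1}. Decrypting the received ciphertext:
P[1]: E(K, A7) = F1; 29 ⊕ F1 = D8.
P[2]: E(K, 29) = 7F; 3F ⊕ 7F = 40.
P[3]: E(K, 3F) = 69; 73 ⊕ 69 = 1A.
P[4]: E(K, 73) = 25; D3 ⊕ 25 = F6.
Blocks that differ from the original plaintext: P[1], P[2].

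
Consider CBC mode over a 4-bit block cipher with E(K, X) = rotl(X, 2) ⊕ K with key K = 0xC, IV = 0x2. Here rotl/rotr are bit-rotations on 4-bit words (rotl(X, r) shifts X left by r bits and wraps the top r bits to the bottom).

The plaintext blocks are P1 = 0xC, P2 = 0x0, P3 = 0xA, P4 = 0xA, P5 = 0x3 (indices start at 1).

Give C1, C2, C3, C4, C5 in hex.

C1 = 0x7, C2 = 0x1, C3 = 0x2, C4 = 0xE, C5 = 0xB

CBC encryption: C_i = E(K, P_i ⊕ C_{i−1}), with C_{0} = IV.
C1: P1 ⊕ 0x2 = 0xE; E(K, 0xE) = 0x7.
C2: P2 ⊕ 0x7 = 0x7; E(K, 0x7) = 0x1.
C3: P3 ⊕ 0x1 = 0xB; E(K, 0xB) = 0x2.
C4: P4 ⊕ 0x2 = 0x8; E(K, 0x8) = 0xE.
C5: P5 ⊕ 0xE = 0xD; E(K, 0xD) = 0xB.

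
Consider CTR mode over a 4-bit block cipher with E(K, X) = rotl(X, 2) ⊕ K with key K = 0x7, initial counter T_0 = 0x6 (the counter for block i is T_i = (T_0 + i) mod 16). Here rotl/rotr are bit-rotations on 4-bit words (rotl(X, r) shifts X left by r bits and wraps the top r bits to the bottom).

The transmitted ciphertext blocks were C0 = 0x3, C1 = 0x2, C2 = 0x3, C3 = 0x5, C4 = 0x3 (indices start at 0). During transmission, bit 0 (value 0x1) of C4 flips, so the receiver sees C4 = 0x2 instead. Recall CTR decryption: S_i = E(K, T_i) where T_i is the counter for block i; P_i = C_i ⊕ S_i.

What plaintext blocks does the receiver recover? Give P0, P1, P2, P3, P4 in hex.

Only C4 changed, to 0x2. In CTR, a change in C_i flips the same bit in P_i only; the keystream is unaffected. Decrypting the received ciphertext:
P0: T = 0x6, S = E(K, T) = 0xE; 0x3 ⊕ 0xE = 0xD.
P1: T = 0x7, S = E(K, T) = 0xA; 0x2 ⊕ 0xA = 0x8.
P2: T = 0x8, S = E(K, T) = 0x5; 0x3 ⊕ 0x5 = 0x6.
P3: T = 0x9, S = E(K, T) = 0x1; 0x5 ⊕ 0x1 = 0x4.
P4: T = 0xA, S = E(K, T) = 0xD; 0x2 ⊕ 0xD = 0xF.
Blocks that differ from the original plaintext: P4.

P0 = 0xD, P1 = 0x8, P2 = 0x6, P3 = 0x4, P4 = 0xF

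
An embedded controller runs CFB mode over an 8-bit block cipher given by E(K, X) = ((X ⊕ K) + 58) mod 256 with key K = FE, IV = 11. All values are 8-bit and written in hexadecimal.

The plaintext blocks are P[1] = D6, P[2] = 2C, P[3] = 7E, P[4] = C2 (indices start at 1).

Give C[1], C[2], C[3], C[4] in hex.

CFB encryption: C_i = P_i ⊕ E(K, C_{i−1}), with C_{0} = IV.
C[1]: E(K, 11) = 47; D6 ⊕ 47 = 91.
C[2]: E(K, 91) = C7; 2C ⊕ C7 = EB.
C[3]: E(K, EB) = 6D; 7E ⊕ 6D = 13.
C[4]: E(K, 13) = 45; C2 ⊕ 45 = 87.

C[1] = 91, C[2] = EB, C[3] = 13, C[4] = 87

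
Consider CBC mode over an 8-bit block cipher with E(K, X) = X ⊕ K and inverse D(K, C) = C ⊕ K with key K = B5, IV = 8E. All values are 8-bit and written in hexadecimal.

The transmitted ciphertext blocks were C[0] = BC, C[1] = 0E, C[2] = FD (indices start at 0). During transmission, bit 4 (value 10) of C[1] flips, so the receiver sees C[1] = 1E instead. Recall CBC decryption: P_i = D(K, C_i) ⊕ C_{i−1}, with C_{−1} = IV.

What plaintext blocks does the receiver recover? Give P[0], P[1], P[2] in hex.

P[0] = 87, P[1] = 17, P[2] = 56

Only C[1] changed, to 1E. In CBC, a change in C_i garbles P_i and flips the same bit in P_{i+1}. Decrypting the received ciphertext:
P[0]: D(K, BC) = 09; 09 ⊕ 8E = 87.
P[1]: D(K, 1E) = AB; AB ⊕ BC = 17.
P[2]: D(K, FD) = 48; 48 ⊕ 1E = 56.
Blocks that differ from the original plaintext: P[1], P[2].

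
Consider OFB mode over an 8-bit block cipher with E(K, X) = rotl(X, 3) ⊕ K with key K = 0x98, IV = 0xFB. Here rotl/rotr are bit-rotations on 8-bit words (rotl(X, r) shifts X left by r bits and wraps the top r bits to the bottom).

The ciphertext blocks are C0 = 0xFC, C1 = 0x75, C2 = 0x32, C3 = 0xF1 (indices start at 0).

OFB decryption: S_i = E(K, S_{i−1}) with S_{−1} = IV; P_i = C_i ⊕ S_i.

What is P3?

P3 = 0x05

P0: S = E(K, 0xFB) = 0x47; 0xFC ⊕ 0x47 = 0xBB.
P1: S = E(K, 0x47) = 0xA2; 0x75 ⊕ 0xA2 = 0xD7.
P2: S = E(K, 0xA2) = 0x8D; 0x32 ⊕ 0x8D = 0xBF.
P3: S = E(K, 0x8D) = 0xF4; 0xF1 ⊕ 0xF4 = 0x05.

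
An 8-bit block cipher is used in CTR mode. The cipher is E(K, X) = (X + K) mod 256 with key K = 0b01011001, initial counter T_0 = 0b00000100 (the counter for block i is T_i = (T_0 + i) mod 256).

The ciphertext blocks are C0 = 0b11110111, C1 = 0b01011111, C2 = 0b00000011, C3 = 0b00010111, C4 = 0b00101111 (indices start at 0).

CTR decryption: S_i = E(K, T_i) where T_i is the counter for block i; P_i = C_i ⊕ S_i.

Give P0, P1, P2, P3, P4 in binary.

P0: T = 0b00000100, S = E(K, T) = 0b01011101; 0b11110111 ⊕ 0b01011101 = 0b10101010.
P1: T = 0b00000101, S = E(K, T) = 0b01011110; 0b01011111 ⊕ 0b01011110 = 0b00000001.
P2: T = 0b00000110, S = E(K, T) = 0b01011111; 0b00000011 ⊕ 0b01011111 = 0b01011100.
P3: T = 0b00000111, S = E(K, T) = 0b01100000; 0b00010111 ⊕ 0b01100000 = 0b01110111.
P4: T = 0b00001000, S = E(K, T) = 0b01100001; 0b00101111 ⊕ 0b01100001 = 0b01001110.

P0 = 0b10101010, P1 = 0b00000001, P2 = 0b01011100, P3 = 0b01110111, P4 = 0b01001110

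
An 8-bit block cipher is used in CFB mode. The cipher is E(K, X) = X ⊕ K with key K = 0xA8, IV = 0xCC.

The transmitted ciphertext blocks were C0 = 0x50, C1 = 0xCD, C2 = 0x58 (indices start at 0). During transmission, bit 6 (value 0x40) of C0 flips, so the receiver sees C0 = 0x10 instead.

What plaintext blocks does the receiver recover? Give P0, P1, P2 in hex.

P0 = 0x74, P1 = 0x75, P2 = 0x3D

CFB decryption: P_i = C_i ⊕ E(K, C_{i−1}), with C_{−1} = IV.
Only C0 changed, to 0x10. In CFB, a change in C_i flips the same bit in P_i and garbles P_{i+1}. Decrypting the received ciphertext:
P0: E(K, 0xCC) = 0x64; 0x10 ⊕ 0x64 = 0x74.
P1: E(K, 0x10) = 0xB8; 0xCD ⊕ 0xB8 = 0x75.
P2: E(K, 0xCD) = 0x65; 0x58 ⊕ 0x65 = 0x3D.
Blocks that differ from the original plaintext: P0, P1.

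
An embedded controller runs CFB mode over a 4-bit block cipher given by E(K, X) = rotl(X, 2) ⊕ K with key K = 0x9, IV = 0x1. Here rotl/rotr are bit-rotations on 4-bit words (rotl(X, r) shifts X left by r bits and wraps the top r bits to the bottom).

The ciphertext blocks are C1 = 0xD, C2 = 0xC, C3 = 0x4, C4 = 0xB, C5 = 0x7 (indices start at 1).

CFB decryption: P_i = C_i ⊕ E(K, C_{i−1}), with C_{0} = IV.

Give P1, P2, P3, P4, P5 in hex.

P1: E(K, 0x1) = 0xD; 0xD ⊕ 0xD = 0x0.
P2: E(K, 0xD) = 0xE; 0xC ⊕ 0xE = 0x2.
P3: E(K, 0xC) = 0xA; 0x4 ⊕ 0xA = 0xE.
P4: E(K, 0x4) = 0x8; 0xB ⊕ 0x8 = 0x3.
P5: E(K, 0xB) = 0x7; 0x7 ⊕ 0x7 = 0x0.

P1 = 0x0, P2 = 0x2, P3 = 0xE, P4 = 0x3, P5 = 0x0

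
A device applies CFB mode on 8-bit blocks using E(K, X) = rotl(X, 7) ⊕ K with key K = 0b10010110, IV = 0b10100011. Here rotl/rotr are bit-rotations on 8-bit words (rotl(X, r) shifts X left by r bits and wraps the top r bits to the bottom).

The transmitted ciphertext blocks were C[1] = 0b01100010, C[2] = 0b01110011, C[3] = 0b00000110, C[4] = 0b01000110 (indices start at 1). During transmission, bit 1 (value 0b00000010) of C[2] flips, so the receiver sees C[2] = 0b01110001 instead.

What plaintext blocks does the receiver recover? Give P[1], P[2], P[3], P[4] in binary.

CFB decryption: P_i = C_i ⊕ E(K, C_{i−1}), with C_{0} = IV.
Only C[2] changed, to 0b01110001. In CFB, a change in C_i flips the same bit in P_i and garbles P_{i+1}. Decrypting the received ciphertext:
P[1]: E(K, 0b10100011) = 0b01000111; 0b01100010 ⊕ 0b01000111 = 0b00100101.
P[2]: E(K, 0b01100010) = 0b10100111; 0b01110001 ⊕ 0b10100111 = 0b11010110.
P[3]: E(K, 0b01110001) = 0b00101110; 0b00000110 ⊕ 0b00101110 = 0b00101000.
P[4]: E(K, 0b00000110) = 0b10010101; 0b01000110 ⊕ 0b10010101 = 0b11010011.
Blocks that differ from the original plaintext: P[2], P[3].

P[1] = 0b00100101, P[2] = 0b11010110, P[3] = 0b00101000, P[4] = 0b11010011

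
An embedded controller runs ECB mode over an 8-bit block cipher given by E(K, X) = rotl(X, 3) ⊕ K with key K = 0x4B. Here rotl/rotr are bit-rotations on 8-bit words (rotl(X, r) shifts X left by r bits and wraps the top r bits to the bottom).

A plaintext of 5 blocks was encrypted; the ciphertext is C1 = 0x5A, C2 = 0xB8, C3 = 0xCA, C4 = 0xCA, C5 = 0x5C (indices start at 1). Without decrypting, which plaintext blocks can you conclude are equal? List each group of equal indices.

P3 = P4

ECB encrypts each block independently with the same key, so equal ciphertext blocks imply equal plaintext blocks.
C3 = C4 = 0xCA, so P3 = P4.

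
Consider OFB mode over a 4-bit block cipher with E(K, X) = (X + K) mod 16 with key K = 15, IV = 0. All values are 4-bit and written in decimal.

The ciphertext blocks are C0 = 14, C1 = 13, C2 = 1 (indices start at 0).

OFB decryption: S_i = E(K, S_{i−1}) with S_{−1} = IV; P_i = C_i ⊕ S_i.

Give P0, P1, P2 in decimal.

P0 = 1, P1 = 3, P2 = 12

P0: S = E(K, 0) = 15; 14 ⊕ 15 = 1.
P1: S = E(K, 15) = 14; 13 ⊕ 14 = 3.
P2: S = E(K, 14) = 13; 1 ⊕ 13 = 12.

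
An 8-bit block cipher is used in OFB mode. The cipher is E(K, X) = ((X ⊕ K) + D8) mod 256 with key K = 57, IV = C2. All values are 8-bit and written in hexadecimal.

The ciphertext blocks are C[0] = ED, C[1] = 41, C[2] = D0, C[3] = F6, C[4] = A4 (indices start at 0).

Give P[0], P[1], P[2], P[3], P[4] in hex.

OFB decryption: S_i = E(K, S_{i−1}) with S_{−1} = IV; P_i = C_i ⊕ S_i.
P[0]: S = E(K, C2) = 6D; ED ⊕ 6D = 80.
P[1]: S = E(K, 6D) = 12; 41 ⊕ 12 = 53.
P[2]: S = E(K, 12) = 1D; D0 ⊕ 1D = CD.
P[3]: S = E(K, 1D) = 22; F6 ⊕ 22 = D4.
P[4]: S = E(K, 22) = 4D; A4 ⊕ 4D = E9.

P[0] = 80, P[1] = 53, P[2] = CD, P[3] = D4, P[4] = E9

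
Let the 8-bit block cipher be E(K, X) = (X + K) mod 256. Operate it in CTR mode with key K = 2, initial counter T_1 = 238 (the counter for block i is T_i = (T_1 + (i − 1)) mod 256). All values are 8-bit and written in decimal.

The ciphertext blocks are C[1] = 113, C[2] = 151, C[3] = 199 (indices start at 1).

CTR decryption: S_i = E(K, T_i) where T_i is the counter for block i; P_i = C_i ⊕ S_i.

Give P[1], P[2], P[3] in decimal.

P[1]: T = 238, S = E(K, T) = 240; 113 ⊕ 240 = 129.
P[2]: T = 239, S = E(K, T) = 241; 151 ⊕ 241 = 102.
P[3]: T = 240, S = E(K, T) = 242; 199 ⊕ 242 = 53.

P[1] = 129, P[2] = 102, P[3] = 53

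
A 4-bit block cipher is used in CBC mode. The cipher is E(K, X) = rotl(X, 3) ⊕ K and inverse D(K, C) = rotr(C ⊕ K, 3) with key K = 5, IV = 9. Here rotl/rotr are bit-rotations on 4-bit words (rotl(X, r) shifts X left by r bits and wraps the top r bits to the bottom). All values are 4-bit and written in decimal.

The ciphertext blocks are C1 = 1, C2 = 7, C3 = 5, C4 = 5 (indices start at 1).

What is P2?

P2 = 5

CBC decryption: P_i = D(K, C_i) ⊕ C_{i−1}, with C_{0} = IV.
P2: D(K, 7) = 4; 4 ⊕ 1 = 5.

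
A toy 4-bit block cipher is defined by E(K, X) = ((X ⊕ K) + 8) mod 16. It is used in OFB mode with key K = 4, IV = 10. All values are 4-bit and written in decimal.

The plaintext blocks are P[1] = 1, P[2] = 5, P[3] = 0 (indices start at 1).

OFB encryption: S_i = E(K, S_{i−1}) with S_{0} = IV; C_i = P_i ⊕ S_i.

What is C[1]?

C[1] = 7

C[1]: S = E(K, 10) = 6; 1 ⊕ 6 = 7.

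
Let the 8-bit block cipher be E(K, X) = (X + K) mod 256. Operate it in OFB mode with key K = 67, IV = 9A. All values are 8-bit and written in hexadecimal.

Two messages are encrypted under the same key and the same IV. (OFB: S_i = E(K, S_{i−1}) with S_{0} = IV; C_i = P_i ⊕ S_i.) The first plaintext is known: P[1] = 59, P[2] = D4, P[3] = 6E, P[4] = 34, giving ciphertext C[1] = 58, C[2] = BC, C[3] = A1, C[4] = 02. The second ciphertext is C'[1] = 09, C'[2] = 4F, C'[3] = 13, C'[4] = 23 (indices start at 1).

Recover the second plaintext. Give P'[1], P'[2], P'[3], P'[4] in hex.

P'[1] = 08, P'[2] = 27, P'[3] = DC, P'[4] = 15

In OFB with a reused IV, both messages share the same keystream S_i, so C_i ⊕ C'_i = P_i ⊕ P'_i and thus P'_i = P_i ⊕ C_i ⊕ C'_i.
P'[1]: 59 ⊕ 58 ⊕ 09 = 08.
P'[2]: D4 ⊕ BC ⊕ 4F = 27.
P'[3]: 6E ⊕ A1 ⊕ 13 = DC.
P'[4]: 34 ⊕ 02 ⊕ 23 = 15.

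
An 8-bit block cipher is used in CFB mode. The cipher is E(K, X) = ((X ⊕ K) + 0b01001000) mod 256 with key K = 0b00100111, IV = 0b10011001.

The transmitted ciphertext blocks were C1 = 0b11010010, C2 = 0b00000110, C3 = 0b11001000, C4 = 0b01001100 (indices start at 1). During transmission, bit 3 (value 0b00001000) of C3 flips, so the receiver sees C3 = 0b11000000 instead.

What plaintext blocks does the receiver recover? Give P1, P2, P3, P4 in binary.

CFB decryption: P_i = C_i ⊕ E(K, C_{i−1}), with C_{0} = IV.
Only C3 changed, to 0b11000000. In CFB, a change in C_i flips the same bit in P_i and garbles P_{i+1}. Decrypting the received ciphertext:
P1: E(K, 0b10011001) = 0b00000110; 0b11010010 ⊕ 0b00000110 = 0b11010100.
P2: E(K, 0b11010010) = 0b00111101; 0b00000110 ⊕ 0b00111101 = 0b00111011.
P3: E(K, 0b00000110) = 0b01101001; 0b11000000 ⊕ 0b01101001 = 0b10101001.
P4: E(K, 0b11000000) = 0b00101111; 0b01001100 ⊕ 0b00101111 = 0b01100011.
Blocks that differ from the original plaintext: P3, P4.

P1 = 0b11010100, P2 = 0b00111011, P3 = 0b10101001, P4 = 0b01100011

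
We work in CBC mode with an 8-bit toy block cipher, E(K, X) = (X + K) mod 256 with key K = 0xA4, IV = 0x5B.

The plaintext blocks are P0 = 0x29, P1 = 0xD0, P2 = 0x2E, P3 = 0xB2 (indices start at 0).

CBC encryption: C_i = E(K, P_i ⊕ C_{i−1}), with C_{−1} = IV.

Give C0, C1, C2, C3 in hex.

C0 = 0x16, C1 = 0x6A, C2 = 0xE8, C3 = 0xFE

C0: P0 ⊕ 0x5B = 0x72; E(K, 0x72) = 0x16.
C1: P1 ⊕ 0x16 = 0xC6; E(K, 0xC6) = 0x6A.
C2: P2 ⊕ 0x6A = 0x44; E(K, 0x44) = 0xE8.
C3: P3 ⊕ 0xE8 = 0x5A; E(K, 0x5A) = 0xFE.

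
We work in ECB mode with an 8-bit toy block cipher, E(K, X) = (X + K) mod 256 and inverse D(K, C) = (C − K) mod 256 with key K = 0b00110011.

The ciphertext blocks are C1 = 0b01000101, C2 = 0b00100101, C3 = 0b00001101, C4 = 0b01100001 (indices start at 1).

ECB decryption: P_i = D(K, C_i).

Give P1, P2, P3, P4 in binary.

P1: D(K, 0b01000101) = 0b00010010.
P2: D(K, 0b00100101) = 0b11110010.
P3: D(K, 0b00001101) = 0b11011010.
P4: D(K, 0b01100001) = 0b00101110.

P1 = 0b00010010, P2 = 0b11110010, P3 = 0b11011010, P4 = 0b00101110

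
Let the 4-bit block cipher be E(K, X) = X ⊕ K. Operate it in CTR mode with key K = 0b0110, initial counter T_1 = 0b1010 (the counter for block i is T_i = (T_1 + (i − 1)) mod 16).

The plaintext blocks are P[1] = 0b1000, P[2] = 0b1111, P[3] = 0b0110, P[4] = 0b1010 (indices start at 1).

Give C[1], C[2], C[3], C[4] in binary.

CTR encryption: S_i = E(K, T_i) where T_i is the counter for block i; C_i = P_i ⊕ S_i.
C[1]: T = 0b1010, S = E(K, T) = 0b1100; 0b1000 ⊕ 0b1100 = 0b0100.
C[2]: T = 0b1011, S = E(K, T) = 0b1101; 0b1111 ⊕ 0b1101 = 0b0010.
C[3]: T = 0b1100, S = E(K, T) = 0b1010; 0b0110 ⊕ 0b1010 = 0b1100.
C[4]: T = 0b1101, S = E(K, T) = 0b1011; 0b1010 ⊕ 0b1011 = 0b0001.

C[1] = 0b0100, C[2] = 0b0010, C[3] = 0b1100, C[4] = 0b0001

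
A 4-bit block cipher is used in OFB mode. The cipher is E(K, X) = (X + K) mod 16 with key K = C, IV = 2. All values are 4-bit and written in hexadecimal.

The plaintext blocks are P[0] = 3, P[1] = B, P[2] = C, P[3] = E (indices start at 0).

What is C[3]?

OFB encryption: S_i = E(K, S_{i−1}) with S_{−1} = IV; C_i = P_i ⊕ S_i.
C[0]: S = E(K, 2) = E; 3 ⊕ E = D.
C[1]: S = E(K, E) = A; B ⊕ A = 1.
C[2]: S = E(K, A) = 6; C ⊕ 6 = A.
C[3]: S = E(K, 6) = 2; E ⊕ 2 = C.

C[3] = C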